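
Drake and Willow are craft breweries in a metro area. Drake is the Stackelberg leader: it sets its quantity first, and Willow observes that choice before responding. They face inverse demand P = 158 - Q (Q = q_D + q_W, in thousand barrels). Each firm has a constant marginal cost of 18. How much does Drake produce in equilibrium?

Solve by backward induction. Given q_D, the follower Willow maximises π_W = (158 - q_D - q_W)q_W - 18q_W.
∂π_W/∂q_W = 140 - q_D - 2q_W = 0 gives the reaction function q_W = (140 - q_D)/2.
The leader anticipates this reaction. Substituting into P = 158 - Q gives P = 88 - (1/2)q_D, so π_D = (88 - (1/2)q_D)q_D - 18q_D.
Maximising: ∂π_D/∂q_D = 70 - q_D = 0, giving q_D = 70.
Then q_W = (140 - 70)/2 = 35.

70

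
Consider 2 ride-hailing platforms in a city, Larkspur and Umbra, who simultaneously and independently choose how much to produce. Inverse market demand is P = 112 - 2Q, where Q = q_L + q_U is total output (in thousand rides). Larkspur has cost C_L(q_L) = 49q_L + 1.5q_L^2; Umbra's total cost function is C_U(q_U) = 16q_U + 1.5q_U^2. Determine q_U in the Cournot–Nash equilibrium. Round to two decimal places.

Larkspur's profit: π_L = (112 - 2Q)q_L - (49q_L + (3/2)q_L²). Setting ∂π_L/∂q_L = 0: 63 - 7q_L - 2(q_U) = 0.
Umbra's profit: π_U = (112 - 2Q)q_U - (16q_U + (3/2)q_U²). Setting ∂π_U/∂q_U = 0: 96 - 7q_U - 2(q_L) = 0.
So q_L = (63 - 2q_U)/7 and q_U = (96 - 2q_L)/7.
Substituting one into the other gives q_L = 83/15 and q_U = 182/15.

12.13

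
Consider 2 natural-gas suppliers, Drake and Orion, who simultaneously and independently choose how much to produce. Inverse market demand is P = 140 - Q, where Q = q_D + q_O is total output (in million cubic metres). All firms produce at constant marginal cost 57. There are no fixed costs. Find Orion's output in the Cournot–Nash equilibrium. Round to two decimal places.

A representative firm's profit is π_i = q_i(140 - Q) - 57q_i.
First-order condition (treating rivals' output as given): 83 - 2q_i - q_j = 0.
With identical firms every q_j equals q_i, so q_j = q_i and 83 = 3q_i, giving q_i = 83/3.

27.67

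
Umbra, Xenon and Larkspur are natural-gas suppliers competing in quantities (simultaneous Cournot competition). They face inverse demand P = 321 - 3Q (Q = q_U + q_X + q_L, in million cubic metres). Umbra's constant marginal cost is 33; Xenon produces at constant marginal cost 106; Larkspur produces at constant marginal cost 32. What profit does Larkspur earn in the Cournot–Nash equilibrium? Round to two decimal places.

2760.33

Umbra's profit: π_U = (321 - 3Q)q_U - (33q_U). Setting ∂π_U/∂q_U = 0: 288 - 6q_U - 3(q_X + q_L) = 0.
Xenon's first-order condition: 215 - 6q_X - 3(q_U + q_L) = 0.
Larkspur's profit: π_L = (321 - 3Q)q_L - (32q_L). Setting ∂π_L/∂q_L = 0: 289 - 6q_L - 3(q_U + q_X) = 0.
Summing all 3 equations gives 792 − 12Q = 0, hence Q = 66.
Back-substituting: q_U = (288 − 198)/3 = 30, q_X = (215 − 198)/3 = 17/3, q_L = (289 − 198)/3 = 91/3.
Price P = 321 - 3·66 = 123.
Larkspur's profit: (123 - 32)·(91/3) = 2760.3333.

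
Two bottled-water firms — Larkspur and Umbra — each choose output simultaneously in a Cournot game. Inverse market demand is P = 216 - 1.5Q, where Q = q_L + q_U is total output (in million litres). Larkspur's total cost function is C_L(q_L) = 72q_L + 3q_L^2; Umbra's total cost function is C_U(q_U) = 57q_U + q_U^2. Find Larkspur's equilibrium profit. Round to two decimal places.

570.86

Larkspur's profit: π_L = (216 - 1.5Q)q_L - (72q_L + 3q_L²). Setting ∂π_L/∂q_L = 0: 144 - 9q_L - (3/2)(q_U) = 0.
Umbra's first-order condition: 159 - 5q_U - (3/2)(q_L) = 0.
Best responses: q_L = (144 - (3/2)q_U)/9, q_U = (159 - (3/2)q_L)/5.
Solving the pair: q_L = 214/19, q_U = 540/19.
Price P = 216 - (3/2)·(754/19) = 156.4737.
Larkspur's profit: 156.4737·(214/19) - 72·(214/19) - 3(214/19)² = 570.8643.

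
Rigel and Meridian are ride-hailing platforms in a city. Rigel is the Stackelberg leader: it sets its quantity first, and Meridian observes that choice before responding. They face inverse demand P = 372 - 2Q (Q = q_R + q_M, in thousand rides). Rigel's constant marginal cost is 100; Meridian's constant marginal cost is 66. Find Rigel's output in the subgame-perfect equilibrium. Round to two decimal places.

59.50

The follower Meridian best-responds to any q_R: π_M = (372 - 2Q)q_M - 66q_M.
Setting the follower's marginal profit to zero, 306 - 2q_R - 4q_M = 0, i.e. q_M = (306 - 2q_R)/4.
The leader anticipates this reaction. Substituting into P = 372 - 2Q gives P = 219 - q_R, so π_R = (219 - q_R)q_R - 100q_R.
Maximising: ∂π_R/∂q_R = 119 - 2q_R = 0, giving q_R = 119/2.
Then q_M = (306 - 2·(119/2))/4 = 187/4.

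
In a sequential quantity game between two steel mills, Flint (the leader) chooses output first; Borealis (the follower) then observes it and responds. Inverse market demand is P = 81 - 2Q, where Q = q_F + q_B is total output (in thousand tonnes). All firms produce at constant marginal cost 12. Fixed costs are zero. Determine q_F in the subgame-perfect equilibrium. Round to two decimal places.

17.25

The follower Borealis best-responds to any q_F: π_B = (81 - 2Q)q_B - 12q_B.
Follower FOC: 69 - 2q_F - 4q_B = 0, so q_B(q_F) = (69 - 2q_F)/4.
The leader anticipates this reaction. Substituting into P = 81 - 2Q gives P = 93/2 - q_F, so π_F = (93/2 - q_F)q_F - 12q_F.
Leader FOC: 69/2 - 2q_F = 0, so q_F = 69/4.
Then q_B = (69 - 2·(69/4))/4 = 69/8.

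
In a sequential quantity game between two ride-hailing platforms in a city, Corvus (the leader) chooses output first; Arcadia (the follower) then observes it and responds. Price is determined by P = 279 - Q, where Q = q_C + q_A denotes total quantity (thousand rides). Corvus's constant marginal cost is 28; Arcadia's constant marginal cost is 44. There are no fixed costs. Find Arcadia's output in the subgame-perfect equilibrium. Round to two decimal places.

The follower Arcadia best-responds to any q_C: π_A = (279 - Q)q_A - 44q_A.
Follower FOC: 235 - q_C - 2q_A = 0, so q_A(q_C) = (235 - q_C)/2.
The leader anticipates this reaction. Substituting into P = 279 - Q gives P = 323/2 - (1/2)q_C, so π_C = (323/2 - (1/2)q_C)q_C - 28q_C.
The leader's first-order condition 267/2 - q_C = 0 yields q_C = 267/2.
Then q_A = (235 - 267/2)/2 = 203/4.

50.75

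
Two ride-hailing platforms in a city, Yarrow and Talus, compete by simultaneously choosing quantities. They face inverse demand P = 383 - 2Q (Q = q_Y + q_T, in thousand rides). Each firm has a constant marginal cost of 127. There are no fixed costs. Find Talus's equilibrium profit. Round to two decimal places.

A representative firm's profit is π_i = q_i(383 - 2Q) - 127q_i.
First-order condition (treating rivals' output as given): 256 - 4q_i - 2q_j = 0.
With identical firms every q_j equals q_i, so q_j = q_i and 256 = 6q_i, giving q_i = 128/3.
Price P = 383 - 2·(256/3) = 637/3.
Talus's profit: (637/3 - 127)·(128/3) = 3640.8889.

3640.89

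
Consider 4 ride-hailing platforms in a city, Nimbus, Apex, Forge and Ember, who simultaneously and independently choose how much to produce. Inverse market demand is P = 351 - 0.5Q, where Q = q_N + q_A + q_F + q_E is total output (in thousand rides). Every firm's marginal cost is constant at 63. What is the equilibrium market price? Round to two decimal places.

120.60

A representative firm's profit is π_i = q_i(351 - 0.5Q) - 63q_i.
First-order condition (treating rivals' output as given): 288 - q_i - (1/2)·Σ_{j≠i} q_j = 0.
With identical firms every q_j equals q_i, so Σ_{j≠i} q_j = 3q_i and 288 = (5/2)q_i, giving q_i = 576/5.
Total output Q = 460.8000, so price P = 351 - (1/2)·460.8000 = 603/5.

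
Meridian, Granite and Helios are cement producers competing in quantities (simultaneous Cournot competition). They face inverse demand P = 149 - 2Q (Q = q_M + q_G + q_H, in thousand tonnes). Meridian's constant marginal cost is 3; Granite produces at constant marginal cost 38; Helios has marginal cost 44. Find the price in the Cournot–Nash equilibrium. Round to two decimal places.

Meridian's profit: π_M = (149 - 2Q)q_M - (3q_M). Setting ∂π_M/∂q_M = 0: 146 - 4q_M - 2(q_G + q_H) = 0.
Granite's first-order condition: 111 - 4q_G - 2(q_M + q_H) = 0.
Helios's first-order condition: 105 - 4q_H - 2(q_M + q_G) = 0.
Adding the 3 conditions: 362 − 4Q − 4Q = 0, i.e. Q = 181/4.
Back-substituting: q_M = (146 − 181/2)/2 = 111/4, q_G = (111 − 181/2)/2 = 41/4, q_H = (105 − 181/2)/2 = 29/4.
Total output Q = 181/4, so price P = 149 - 2·(181/4) = 117/2.

58.50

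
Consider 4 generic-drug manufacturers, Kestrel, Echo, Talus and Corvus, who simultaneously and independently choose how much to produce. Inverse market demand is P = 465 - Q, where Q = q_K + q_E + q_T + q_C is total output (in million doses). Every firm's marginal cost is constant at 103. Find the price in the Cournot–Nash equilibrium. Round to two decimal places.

175.40

Each firm earns π_i = (465 - Q)q_i - 103q_i.
First-order condition (treating rivals' output as given): 362 - 2q_i - Σ_{j≠i} q_j = 0.
By symmetry each firm produces the same amount; substituting Σ_{j≠i} q_j = 3q_i yields q_i = 362/5.
Total output Q = 1448/5, so price P = 465 - 1448/5 = 877/5.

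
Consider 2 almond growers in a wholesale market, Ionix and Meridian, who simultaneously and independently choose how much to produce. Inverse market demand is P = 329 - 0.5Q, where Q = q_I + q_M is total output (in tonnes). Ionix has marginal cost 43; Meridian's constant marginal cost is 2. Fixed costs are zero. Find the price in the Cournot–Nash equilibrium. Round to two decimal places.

Ionix's profit: π_I = (329 - 0.5Q)q_I - (43q_I). Setting ∂π_I/∂q_I = 0: 286 - q_I - (1/2)(q_M) = 0.
Meridian's profit: π_M = (329 - 0.5Q)q_M - (2q_M). Setting ∂π_M/∂q_M = 0: 327 - q_M - (1/2)(q_I) = 0.
Rearranging gives the reaction functions q_I = (286 - (1/2)q_M) and q_M = (327 - (1/2)q_I).
Substituting one into the other gives q_I = 490/3 and q_M = 736/3.
Total output Q = 1226/3, so price P = 329 - (1/2)·(1226/3) = 374/3.

124.67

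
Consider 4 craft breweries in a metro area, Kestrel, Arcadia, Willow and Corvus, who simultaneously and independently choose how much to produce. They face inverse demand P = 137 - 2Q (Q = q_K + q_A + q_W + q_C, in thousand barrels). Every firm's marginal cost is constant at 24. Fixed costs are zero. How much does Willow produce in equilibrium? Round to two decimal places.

11.30

A representative firm's profit is π_i = q_i(137 - 2Q) - 24q_i.
Setting ∂π_i/∂q_i = 0 with rivals' quantities fixed: 113 - 4q_i - 2·Σ_{j≠i} q_j = 0.
By symmetry each firm produces the same amount; substituting Σ_{j≠i} q_j = 3q_i yields q_i = 113/10.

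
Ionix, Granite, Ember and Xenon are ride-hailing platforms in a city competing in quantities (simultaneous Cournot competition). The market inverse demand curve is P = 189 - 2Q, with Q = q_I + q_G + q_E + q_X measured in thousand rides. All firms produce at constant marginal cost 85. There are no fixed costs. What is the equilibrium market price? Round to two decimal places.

Each firm earns π_i = (189 - 2Q)q_i - 85q_i.
Setting ∂π_i/∂q_i = 0 with rivals' quantities fixed: 104 - 4q_i - 2·Σ_{j≠i} q_j = 0.
By symmetry each firm produces the same amount; substituting Σ_{j≠i} q_j = 3q_i yields q_i = 104/10 = 52/5.
Total output Q = 208/5, so price P = 189 - 2·(208/5) = 529/5.

105.80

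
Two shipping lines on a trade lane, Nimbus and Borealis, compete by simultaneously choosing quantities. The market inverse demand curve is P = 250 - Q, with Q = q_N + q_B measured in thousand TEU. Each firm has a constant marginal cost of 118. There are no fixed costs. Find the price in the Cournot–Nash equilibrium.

162

Each firm earns π_i = (250 - Q)q_i - 118q_i.
Setting ∂π_i/∂q_i = 0 with rivals' quantities fixed: 132 - 2q_i - q_j = 0.
With identical firms every q_j equals q_i, so q_j = q_i and 132 = 3q_i, giving q_i = 44.
Total output Q = 88, so price P = 250 - 88 = 162.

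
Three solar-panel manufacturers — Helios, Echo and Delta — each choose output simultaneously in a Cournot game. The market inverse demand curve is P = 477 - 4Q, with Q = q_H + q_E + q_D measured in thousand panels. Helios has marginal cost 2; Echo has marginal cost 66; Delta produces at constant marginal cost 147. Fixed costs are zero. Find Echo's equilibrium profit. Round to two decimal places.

Helios's profit: π_H = (477 - 4Q)q_H - (2q_H). Setting ∂π_H/∂q_H = 0: 475 - 8q_H - 4(q_E + q_D) = 0.
Echo's profit: π_E = (477 - 4Q)q_E - (66q_E). Setting ∂π_E/∂q_E = 0: 411 - 8q_E - 4(q_H + q_D) = 0.
Delta's first-order condition: 330 - 8q_D - 4(q_H + q_E) = 0.
Adding the 3 first-order conditions: 1216 − 16Q = 0, so Q = 76.
Back-substituting: q_H = (475 − 304)/4 = 171/4, q_E = (411 − 304)/4 = 107/4, q_D = (330 − 304)/4 = 13/2.
Price P = 477 - 4·76 = 173.
Echo's profit: (173 - 66)·(107/4) = 2862.2500.

2862.25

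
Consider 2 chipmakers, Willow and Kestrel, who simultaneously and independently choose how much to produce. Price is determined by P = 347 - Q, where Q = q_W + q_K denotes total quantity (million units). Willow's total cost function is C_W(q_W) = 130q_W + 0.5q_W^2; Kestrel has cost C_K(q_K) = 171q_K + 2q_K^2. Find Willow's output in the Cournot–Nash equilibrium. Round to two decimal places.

66.24

Willow's profit: π_W = (347 - Q)q_W - (130q_W + (1/2)q_W²). Setting ∂π_W/∂q_W = 0: 217 - 3q_W - (q_K) = 0.
Kestrel's first-order condition: 176 - 6q_K - (q_W) = 0.
Rearranging gives the reaction functions q_W = (217 - q_K)/3 and q_K = (176 - q_W)/6.
Substituting one into the other gives q_W = 1126/17 and q_K = 311/17.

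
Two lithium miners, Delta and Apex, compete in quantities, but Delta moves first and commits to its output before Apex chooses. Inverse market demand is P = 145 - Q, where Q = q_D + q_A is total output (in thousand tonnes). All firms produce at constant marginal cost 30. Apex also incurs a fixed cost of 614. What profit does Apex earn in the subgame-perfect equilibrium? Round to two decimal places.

212.56

The follower Apex best-responds to any q_D: π_A = (145 - Q)q_A - 30q_A.
Setting the follower's marginal profit to zero, 115 - q_D - 2q_A = 0, i.e. q_A = (115 - q_D)/2.
The leader anticipates this reaction. Substituting into P = 145 - Q gives P = 175/2 - (1/2)q_D, so π_D = (175/2 - (1/2)q_D)q_D - 30q_D.
Leader FOC: 115/2 - q_D = 0, so q_D = 115/2.
Then q_A = (115 - 115/2)/2 = 115/4.
Price P = 145 - 345/4 = 235/4.
Apex's profit: (235/4 - 30)·(115/4) - 614 = 212.5625.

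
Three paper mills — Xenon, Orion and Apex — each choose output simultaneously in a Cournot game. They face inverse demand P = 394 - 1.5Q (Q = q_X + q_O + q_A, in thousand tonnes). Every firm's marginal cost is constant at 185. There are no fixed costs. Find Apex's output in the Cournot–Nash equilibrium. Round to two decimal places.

Each firm earns π_i = (394 - 1.5Q)q_i - 185q_i.
First-order condition (treating rivals' output as given): 209 - 3q_i - (3/2)·Σ_{j≠i} q_j = 0.
With identical firms every q_j equals q_i, so Σ_{j≠i} q_j = 2q_i and 209 = 6q_i, giving q_i = 209/6.

34.83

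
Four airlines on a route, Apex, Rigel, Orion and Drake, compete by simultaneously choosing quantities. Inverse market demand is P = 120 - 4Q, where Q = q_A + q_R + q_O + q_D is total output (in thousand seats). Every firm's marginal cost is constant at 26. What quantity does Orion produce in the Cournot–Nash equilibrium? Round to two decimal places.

Each firm earns π_i = (120 - 4Q)q_i - 26q_i.
First-order condition (treating rivals' output as given): 94 - 8q_i - 4·Σ_{j≠i} q_j = 0.
By symmetry each firm produces the same amount; substituting Σ_{j≠i} q_j = 3q_i yields q_i = 94/20 = 47/10.

4.70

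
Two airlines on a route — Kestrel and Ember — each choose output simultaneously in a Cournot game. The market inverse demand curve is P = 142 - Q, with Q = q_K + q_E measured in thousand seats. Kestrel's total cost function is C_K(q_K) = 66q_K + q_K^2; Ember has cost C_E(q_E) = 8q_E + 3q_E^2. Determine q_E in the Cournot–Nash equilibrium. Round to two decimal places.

Kestrel's profit: π_K = (142 - Q)q_K - (66q_K + q_K²). Setting ∂π_K/∂q_K = 0: 76 - 4q_K - (q_E) = 0.
Ember's profit: π_E = (142 - Q)q_E - (8q_E + 3q_E²). Setting ∂π_E/∂q_E = 0: 134 - 8q_E - (q_K) = 0.
Best responses: q_K = (76 - q_E)/4, q_E = (134 - q_K)/8.
Solving the pair: q_K = 474/31, q_E = 460/31.

14.84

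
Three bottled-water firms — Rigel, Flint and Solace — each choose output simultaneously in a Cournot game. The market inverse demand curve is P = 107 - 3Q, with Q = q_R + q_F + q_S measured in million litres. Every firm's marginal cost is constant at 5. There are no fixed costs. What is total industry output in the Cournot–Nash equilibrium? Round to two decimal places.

25.50

A representative firm's profit is π_i = q_i(107 - 3Q) - 5q_i.
Setting ∂π_i/∂q_i = 0 with rivals' quantities fixed: 102 - 6q_i - 3·Σ_{j≠i} q_j = 0.
With identical firms every q_j equals q_i, so Σ_{j≠i} q_j = 2q_i and 102 = 12q_i, giving q_i = 17/2.
Total output Q = 17/2 + 17/2 + 17/2 = 51/2.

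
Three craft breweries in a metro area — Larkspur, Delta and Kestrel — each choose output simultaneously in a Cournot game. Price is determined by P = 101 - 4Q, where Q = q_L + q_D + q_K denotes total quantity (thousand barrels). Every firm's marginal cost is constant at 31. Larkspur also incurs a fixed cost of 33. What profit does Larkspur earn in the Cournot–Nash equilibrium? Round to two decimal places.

43.56

A representative firm's profit is π_i = q_i(101 - 4Q) - 31q_i.
Setting ∂π_i/∂q_i = 0 with rivals' quantities fixed: 70 - 8q_i - 4·Σ_{j≠i} q_j = 0.
By symmetry each firm produces the same amount; substituting Σ_{j≠i} q_j = 2q_i yields q_i = 70/16 = 35/8.
Price P = 101 - 4·(105/8) = 97/2.
Larkspur's profit: (97/2 - 31)·(35/8) - 33 = 697/16.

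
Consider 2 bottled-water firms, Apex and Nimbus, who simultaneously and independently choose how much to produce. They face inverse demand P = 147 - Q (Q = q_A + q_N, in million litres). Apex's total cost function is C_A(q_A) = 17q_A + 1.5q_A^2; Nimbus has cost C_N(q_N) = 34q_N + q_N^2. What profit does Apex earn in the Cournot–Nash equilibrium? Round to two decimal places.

Apex's profit: π_A = (147 - Q)q_A - (17q_A + (3/2)q_A²). Setting ∂π_A/∂q_A = 0: 130 - 5q_A - (q_N) = 0.
Nimbus's first-order condition: 113 - 4q_N - (q_A) = 0.
Best responses: q_A = (130 - q_N)/5, q_N = (113 - q_A)/4.
Solving the pair: q_A = 407/19, q_N = 435/19.
Price P = 147 - 842/19 = 1951/19.
Apex's profit: (1951/19)·(407/19) - 17·(407/19) - (3/2)(407/19)² = 1147.1537.

1147.15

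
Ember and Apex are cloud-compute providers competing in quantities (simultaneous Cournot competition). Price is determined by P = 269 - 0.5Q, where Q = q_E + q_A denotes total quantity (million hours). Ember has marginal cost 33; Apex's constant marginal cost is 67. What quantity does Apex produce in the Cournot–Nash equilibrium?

112

Ember's profit: π_E = (269 - 0.5Q)q_E - (33q_E). Setting ∂π_E/∂q_E = 0: 236 - q_E - (1/2)(q_A) = 0.
Apex's profit: π_A = (269 - 0.5Q)q_A - (67q_A). Setting ∂π_A/∂q_A = 0: 202 - q_A - (1/2)(q_E) = 0.
Rearranging gives the reaction functions q_E = (236 - (1/2)q_A) and q_A = (202 - (1/2)q_E).
Solving the pair: q_E = 180, q_A = 112.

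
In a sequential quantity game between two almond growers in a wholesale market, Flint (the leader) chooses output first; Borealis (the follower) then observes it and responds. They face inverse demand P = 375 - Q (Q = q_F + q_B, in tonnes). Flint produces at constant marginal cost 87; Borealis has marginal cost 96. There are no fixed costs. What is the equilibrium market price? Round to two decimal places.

Solve by backward induction. Given q_F, the follower Borealis maximises π_B = (375 - q_F - q_B)q_B - 96q_B.
∂π_B/∂q_B = 279 - q_F - 2q_B = 0 gives the reaction function q_B = (279 - q_F)/2.
Flint substitutes q_B(q_F) into its own profit: π_F = q_F(375 - q_F - (279 - q_F)/2) - 87q_F = (471/2 - (1/2)q_F)q_F - 87q_F.
The leader's first-order condition 297/2 - q_F = 0 yields q_F = 297/2.
Then q_B = (279 - 297/2)/2 = 261/4.
Total output Q = 855/4, so price P = 375 - 855/4 = 645/4.

161.25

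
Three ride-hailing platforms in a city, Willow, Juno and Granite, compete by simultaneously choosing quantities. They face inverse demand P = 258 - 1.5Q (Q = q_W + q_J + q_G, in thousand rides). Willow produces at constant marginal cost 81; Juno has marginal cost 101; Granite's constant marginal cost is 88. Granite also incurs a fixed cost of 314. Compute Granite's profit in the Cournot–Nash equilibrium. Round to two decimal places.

976.67

Willow's profit: π_W = (258 - 1.5Q)q_W - (81q_W). Setting ∂π_W/∂q_W = 0: 177 - 3q_W - (3/2)(q_J + q_G) = 0.
Juno's profit: π_J = (258 - 1.5Q)q_J - (101q_J). Setting ∂π_J/∂q_J = 0: 157 - 3q_J - (3/2)(q_W + q_G) = 0.
Granite's first-order condition: 170 - 3q_G - (3/2)(q_W + q_J) = 0.
Adding the 3 first-order conditions: 504 − 6Q = 0, so Q = 84.
Back-substituting: q_W = (177 − 126)/(3/2) = 34, q_J = (157 − 126)/(3/2) = 62/3, q_G = (170 − 126)/(3/2) = 88/3.
Price P = 258 - (3/2)·84 = 132.
Granite's profit: (132 - 88)·(88/3) - 314 = 976.6667.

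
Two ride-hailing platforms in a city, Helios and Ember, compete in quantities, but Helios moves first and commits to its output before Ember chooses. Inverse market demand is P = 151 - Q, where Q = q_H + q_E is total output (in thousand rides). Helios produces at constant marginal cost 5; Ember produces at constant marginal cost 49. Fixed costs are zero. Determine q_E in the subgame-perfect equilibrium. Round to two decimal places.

3.50

The follower Ember best-responds to any q_H: π_E = (151 - Q)q_E - 49q_E.
Setting the follower's marginal profit to zero, 102 - q_H - 2q_E = 0, i.e. q_E = (102 - q_H)/2.
Helios substitutes q_E(q_H) into its own profit: π_H = q_H(151 - q_H - (102 - q_H)/2) - 5q_H = (100 - (1/2)q_H)q_H - 5q_H.
Maximising: ∂π_H/∂q_H = 95 - q_H = 0, giving q_H = 95.
Then q_E = (102 - 95)/2 = 7/2.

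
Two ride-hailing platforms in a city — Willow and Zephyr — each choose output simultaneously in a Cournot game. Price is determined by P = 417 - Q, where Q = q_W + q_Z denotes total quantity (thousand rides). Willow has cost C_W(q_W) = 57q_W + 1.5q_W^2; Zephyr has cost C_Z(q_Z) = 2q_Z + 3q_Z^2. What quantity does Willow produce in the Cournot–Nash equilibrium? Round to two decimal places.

Willow's profit: π_W = (417 - Q)q_W - (57q_W + (3/2)q_W²). Setting ∂π_W/∂q_W = 0: 360 - 5q_W - (q_Z) = 0.
Zephyr's profit: π_Z = (417 - Q)q_Z - (2q_Z + 3q_Z²). Setting ∂π_Z/∂q_Z = 0: 415 - 8q_Z - (q_W) = 0.
Best responses: q_W = (360 - q_Z)/5, q_Z = (415 - q_W)/8.
Solving the pair: q_W = 63.2051, q_Z = 1715/39.

63.21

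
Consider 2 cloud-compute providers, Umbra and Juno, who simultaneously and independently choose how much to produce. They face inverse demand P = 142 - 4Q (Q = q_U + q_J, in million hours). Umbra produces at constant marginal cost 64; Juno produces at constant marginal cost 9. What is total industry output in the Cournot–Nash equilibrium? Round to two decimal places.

Umbra's profit: π_U = (142 - 4Q)q_U - (64q_U). Setting ∂π_U/∂q_U = 0: 78 - 8q_U - 4(q_J) = 0.
Juno's profit: π_J = (142 - 4Q)q_J - (9q_J). Setting ∂π_J/∂q_J = 0: 133 - 8q_J - 4(q_U) = 0.
So q_U = (78 - 4q_J)/8 and q_J = (133 - 4q_U)/8.
Solving the pair: q_U = 23/12, q_J = 47/3.
Total output Q = 23/12 + 47/3 = 211/12.

17.58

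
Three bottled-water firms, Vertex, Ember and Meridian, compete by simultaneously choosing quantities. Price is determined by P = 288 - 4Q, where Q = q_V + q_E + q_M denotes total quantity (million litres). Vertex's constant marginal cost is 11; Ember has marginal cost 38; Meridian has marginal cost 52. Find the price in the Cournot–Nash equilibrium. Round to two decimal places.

97.25

Vertex's profit: π_V = (288 - 4Q)q_V - (11q_V). Setting ∂π_V/∂q_V = 0: 277 - 8q_V - 4(q_E + q_M) = 0.
Ember's first-order condition: 250 - 8q_E - 4(q_V + q_M) = 0.
Meridian's profit: π_M = (288 - 4Q)q_M - (52q_M). Setting ∂π_M/∂q_M = 0: 236 - 8q_M - 4(q_V + q_E) = 0.
Adding the 3 first-order conditions: 763 − 16Q = 0, so Q = 763/16.
Back-substituting: q_V = (277 − 763/4)/4 = 345/16, q_E = (250 − 763/4)/4 = 237/16, q_M = (236 − 763/4)/4 = 181/16.
Total output Q = 763/16, so price P = 288 - 4·(763/16) = 389/4.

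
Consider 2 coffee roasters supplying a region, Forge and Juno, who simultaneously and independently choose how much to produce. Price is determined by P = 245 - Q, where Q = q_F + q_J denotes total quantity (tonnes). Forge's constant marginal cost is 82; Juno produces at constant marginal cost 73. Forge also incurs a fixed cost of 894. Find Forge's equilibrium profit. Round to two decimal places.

Forge's profit: π_F = (245 - Q)q_F - (82q_F). Setting ∂π_F/∂q_F = 0: 163 - 2q_F - (q_J) = 0.
Juno's profit: π_J = (245 - Q)q_J - (73q_J). Setting ∂π_J/∂q_J = 0: 172 - 2q_J - (q_F) = 0.
Best responses: q_F = (163 - q_J)/2, q_J = (172 - q_F)/2.
Solving the pair: q_F = 154/3, q_J = 181/3.
Price P = 245 - 335/3 = 400/3.
Forge's profit: (400/3 - 82)·(154/3) - 894 = 1741.1111.

1741.11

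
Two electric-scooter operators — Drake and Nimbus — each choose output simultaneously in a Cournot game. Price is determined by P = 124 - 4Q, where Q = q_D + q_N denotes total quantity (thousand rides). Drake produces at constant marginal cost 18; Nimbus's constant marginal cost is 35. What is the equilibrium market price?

Drake's profit: π_D = (124 - 4Q)q_D - (18q_D). Setting ∂π_D/∂q_D = 0: 106 - 8q_D - 4(q_N) = 0.
Nimbus's first-order condition: 89 - 8q_N - 4(q_D) = 0.
Rearranging gives the reaction functions q_D = (106 - 4q_N)/8 and q_N = (89 - 4q_D)/8.
Substituting one into the other gives q_D = 41/4 and q_N = 6.
Total output Q = 65/4, so price P = 124 - 4·(65/4) = 59.

59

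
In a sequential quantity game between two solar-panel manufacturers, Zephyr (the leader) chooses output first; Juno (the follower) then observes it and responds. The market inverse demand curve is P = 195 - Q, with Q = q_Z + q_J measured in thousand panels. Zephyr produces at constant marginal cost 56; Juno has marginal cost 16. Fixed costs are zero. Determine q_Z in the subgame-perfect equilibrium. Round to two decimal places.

The follower Juno best-responds to any q_Z: π_J = (195 - Q)q_J - 16q_J.
Follower FOC: 179 - q_Z - 2q_J = 0, so q_J(q_Z) = (179 - q_Z)/2.
Zephyr substitutes q_J(q_Z) into its own profit: π_Z = q_Z(195 - q_Z - (179 - q_Z)/2) - 56q_Z = (211/2 - (1/2)q_Z)q_Z - 56q_Z.
Leader FOC: 99/2 - q_Z = 0, so q_Z = 99/2.
Then q_J = (179 - 99/2)/2 = 259/4.

49.50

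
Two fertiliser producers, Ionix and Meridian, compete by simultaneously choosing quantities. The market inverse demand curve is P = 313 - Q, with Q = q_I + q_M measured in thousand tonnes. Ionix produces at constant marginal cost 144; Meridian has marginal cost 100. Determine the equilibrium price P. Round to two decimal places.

Ionix's profit: π_I = (313 - Q)q_I - (144q_I). Setting ∂π_I/∂q_I = 0: 169 - 2q_I - (q_M) = 0.
Meridian's first-order condition: 213 - 2q_M - (q_I) = 0.
Best responses: q_I = (169 - q_M)/2, q_M = (213 - q_I)/2.
Substituting one into the other gives q_I = 125/3 and q_M = 257/3.
Total output Q = 382/3, so price P = 313 - 382/3 = 557/3.

185.67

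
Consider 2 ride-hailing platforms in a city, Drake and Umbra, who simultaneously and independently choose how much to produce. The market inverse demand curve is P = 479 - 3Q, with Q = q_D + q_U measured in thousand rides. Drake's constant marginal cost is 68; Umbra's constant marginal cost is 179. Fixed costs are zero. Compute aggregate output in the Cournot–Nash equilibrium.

79

Drake's profit: π_D = (479 - 3Q)q_D - (68q_D). Setting ∂π_D/∂q_D = 0: 411 - 6q_D - 3(q_U) = 0.
Umbra's first-order condition: 300 - 6q_U - 3(q_D) = 0.
Rearranging gives the reaction functions q_D = (411 - 3q_U)/6 and q_U = (300 - 3q_D)/6.
Solving the pair: q_D = 58, q_U = 21.
Total output Q = 58 + 21 = 79.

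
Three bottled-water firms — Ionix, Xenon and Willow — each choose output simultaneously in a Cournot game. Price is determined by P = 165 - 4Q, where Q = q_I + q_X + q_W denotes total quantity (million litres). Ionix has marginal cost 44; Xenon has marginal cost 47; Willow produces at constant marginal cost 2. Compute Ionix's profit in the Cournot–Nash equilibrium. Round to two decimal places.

105.06

Ionix's profit: π_I = (165 - 4Q)q_I - (44q_I). Setting ∂π_I/∂q_I = 0: 121 - 8q_I - 4(q_X + q_W) = 0.
Xenon's first-order condition: 118 - 8q_X - 4(q_I + q_W) = 0.
Willow's first-order condition: 163 - 8q_W - 4(q_I + q_X) = 0.
Summing all 3 equations gives 402 − 16Q = 0, hence Q = 201/8.
Back-substituting: q_I = (121 − 201/2)/4 = 41/8, q_X = (118 − 201/2)/4 = 35/8, q_W = (163 − 201/2)/4 = 125/8.
Price P = 165 - 4·(201/8) = 129/2.
Ionix's profit: (129/2 - 44)·(41/8) = 1681/16.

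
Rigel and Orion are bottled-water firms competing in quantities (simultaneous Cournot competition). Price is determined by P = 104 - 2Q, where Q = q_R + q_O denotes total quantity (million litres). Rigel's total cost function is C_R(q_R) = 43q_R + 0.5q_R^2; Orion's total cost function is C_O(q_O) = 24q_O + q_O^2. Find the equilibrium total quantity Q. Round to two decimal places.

18.62

Rigel's profit: π_R = (104 - 2Q)q_R - (43q_R + (1/2)q_R²). Setting ∂π_R/∂q_R = 0: 61 - 5q_R - 2(q_O) = 0.
Orion's first-order condition: 80 - 6q_O - 2(q_R) = 0.
So q_R = (61 - 2q_O)/5 and q_O = (80 - 2q_R)/6.
Substituting one into the other gives q_R = 103/13 and q_O = 139/13.
Total output Q = 103/13 + 139/13 = 242/13.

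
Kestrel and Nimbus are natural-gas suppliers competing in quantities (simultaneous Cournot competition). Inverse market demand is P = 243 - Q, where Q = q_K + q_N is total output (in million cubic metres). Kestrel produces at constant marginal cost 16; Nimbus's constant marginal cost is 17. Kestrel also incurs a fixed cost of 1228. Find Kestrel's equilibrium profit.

4548

Kestrel's profit: π_K = (243 - Q)q_K - (16q_K). Setting ∂π_K/∂q_K = 0: 227 - 2q_K - (q_N) = 0.
Nimbus's first-order condition: 226 - 2q_N - (q_K) = 0.
Best responses: q_K = (227 - q_N)/2, q_N = (226 - q_K)/2.
Solving the pair: q_K = 76, q_N = 75.
Price P = 243 - 151 = 92.
Kestrel's profit: (92 - 16)·76 - 1228 = 4548.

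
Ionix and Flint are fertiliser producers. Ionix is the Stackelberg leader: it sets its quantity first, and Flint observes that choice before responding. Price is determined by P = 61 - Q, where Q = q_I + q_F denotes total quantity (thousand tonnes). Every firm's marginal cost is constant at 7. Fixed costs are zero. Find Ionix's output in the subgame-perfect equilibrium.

The follower Flint best-responds to any q_I: π_F = (61 - Q)q_F - 7q_F.
∂π_F/∂q_F = 54 - q_I - 2q_F = 0 gives the reaction function q_F = (54 - q_I)/2.
Ionix substitutes q_F(q_I) into its own profit: π_I = q_I(61 - q_I - (54 - q_I)/2) - 7q_I = (34 - (1/2)q_I)q_I - 7q_I.
Leader FOC: 27 - q_I = 0, so q_I = 27.
Then q_F = (54 - 27)/2 = 27/2.

27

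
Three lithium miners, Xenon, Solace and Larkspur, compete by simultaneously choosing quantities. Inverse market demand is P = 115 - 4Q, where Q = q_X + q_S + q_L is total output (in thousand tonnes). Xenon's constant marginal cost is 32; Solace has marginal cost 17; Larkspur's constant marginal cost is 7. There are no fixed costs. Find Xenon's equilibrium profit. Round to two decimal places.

Xenon's profit: π_X = (115 - 4Q)q_X - (32q_X). Setting ∂π_X/∂q_X = 0: 83 - 8q_X - 4(q_S + q_L) = 0.
Solace's profit: π_S = (115 - 4Q)q_S - (17q_S). Setting ∂π_S/∂q_S = 0: 98 - 8q_S - 4(q_X + q_L) = 0.
Larkspur's profit: π_L = (115 - 4Q)q_L - (7q_L). Setting ∂π_L/∂q_L = 0: 108 - 8q_L - 4(q_X + q_S) = 0.
Adding the 3 conditions: 289 − 8Q − 8Q = 0, i.e. Q = 289/16.
Back-substituting: q_X = (83 − 289/4)/4 = 43/16, q_S = (98 − 289/4)/4 = 103/16, q_L = (108 − 289/4)/4 = 143/16.
Price P = 115 - 4·(289/16) = 171/4.
Xenon's profit: (171/4 - 32)·(43/16) = 1849/64.

28.89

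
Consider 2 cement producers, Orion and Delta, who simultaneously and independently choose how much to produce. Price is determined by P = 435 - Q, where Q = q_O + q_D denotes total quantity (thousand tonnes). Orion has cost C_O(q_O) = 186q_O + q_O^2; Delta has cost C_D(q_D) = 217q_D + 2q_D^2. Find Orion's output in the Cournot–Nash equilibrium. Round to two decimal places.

Orion's profit: π_O = (435 - Q)q_O - (186q_O + q_O²). Setting ∂π_O/∂q_O = 0: 249 - 4q_O - (q_D) = 0.
Delta's profit: π_D = (435 - Q)q_D - (217q_D + 2q_D²). Setting ∂π_D/∂q_D = 0: 218 - 6q_D - (q_O) = 0.
So q_O = (249 - q_D)/4 and q_D = (218 - q_O)/6.
Solving the pair: q_O = 1276/23, q_D = 623/23.

55.48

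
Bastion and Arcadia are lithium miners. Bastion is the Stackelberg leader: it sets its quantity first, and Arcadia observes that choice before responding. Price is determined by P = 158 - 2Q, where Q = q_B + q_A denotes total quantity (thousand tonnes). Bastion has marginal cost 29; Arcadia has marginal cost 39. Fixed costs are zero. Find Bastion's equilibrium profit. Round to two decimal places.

Solve by backward induction. Given q_B, the follower Arcadia maximises π_A = (158 - 2q_B - 2q_A)q_A - 39q_A.
Setting the follower's marginal profit to zero, 119 - 2q_B - 4q_A = 0, i.e. q_A = (119 - 2q_B)/4.
Bastion substitutes q_A(q_B) into its own profit: π_B = q_B(158 - 2q_B - (119 - 2q_B)/2) - 29q_B = (197/2 - q_B)q_B - 29q_B.
The leader's first-order condition 139/2 - 2q_B = 0 yields q_B = 139/4.
Then q_A = (119 - 2·(139/4))/4 = 99/8.
Price P = 158 - 2·(377/8) = 255/4.
Bastion's profit: (255/4 - 29)·(139/4) = 1207.5625.

1207.56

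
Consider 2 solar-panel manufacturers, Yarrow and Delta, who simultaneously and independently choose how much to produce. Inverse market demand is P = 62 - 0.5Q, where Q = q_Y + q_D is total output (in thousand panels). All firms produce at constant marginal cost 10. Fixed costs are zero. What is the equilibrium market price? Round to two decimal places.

27.33

Each firm earns π_i = (62 - 0.5Q)q_i - 10q_i.
Setting ∂π_i/∂q_i = 0 with rivals' quantities fixed: 52 - q_i - (1/2)q_j = 0.
With identical firms every q_j equals q_i, so q_j = q_i and 52 = (3/2)q_i, giving q_i = 104/3.
Total output Q = 208/3, so price P = 62 - (1/2)·(208/3) = 82/3.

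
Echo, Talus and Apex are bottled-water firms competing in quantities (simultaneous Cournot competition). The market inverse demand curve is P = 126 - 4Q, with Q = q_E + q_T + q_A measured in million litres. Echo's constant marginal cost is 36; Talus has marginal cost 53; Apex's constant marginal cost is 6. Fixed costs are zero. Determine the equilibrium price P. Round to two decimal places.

Echo's profit: π_E = (126 - 4Q)q_E - (36q_E). Setting ∂π_E/∂q_E = 0: 90 - 8q_E - 4(q_T + q_A) = 0.
Talus's profit: π_T = (126 - 4Q)q_T - (53q_T). Setting ∂π_T/∂q_T = 0: 73 - 8q_T - 4(q_E + q_A) = 0.
Apex's profit: π_A = (126 - 4Q)q_A - (6q_A). Setting ∂π_A/∂q_A = 0: 120 - 8q_A - 4(q_E + q_T) = 0.
Adding the 3 conditions: 283 − 8Q − 8Q = 0, i.e. Q = 283/16.
Back-substituting: q_E = (90 − 283/4)/4 = 77/16, q_T = (73 − 283/4)/4 = 9/16, q_A = (120 − 283/4)/4 = 197/16.
Total output Q = 283/16, so price P = 126 - 4·(283/16) = 221/4.

55.25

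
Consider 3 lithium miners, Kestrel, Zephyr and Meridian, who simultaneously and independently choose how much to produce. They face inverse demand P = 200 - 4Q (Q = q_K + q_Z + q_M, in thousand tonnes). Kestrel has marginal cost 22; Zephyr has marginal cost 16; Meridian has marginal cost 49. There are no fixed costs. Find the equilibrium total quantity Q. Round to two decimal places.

Kestrel's profit: π_K = (200 - 4Q)q_K - (22q_K). Setting ∂π_K/∂q_K = 0: 178 - 8q_K - 4(q_Z + q_M) = 0.
Zephyr's profit: π_Z = (200 - 4Q)q_Z - (16q_Z). Setting ∂π_Z/∂q_Z = 0: 184 - 8q_Z - 4(q_K + q_M) = 0.
Meridian's profit: π_M = (200 - 4Q)q_M - (49q_M). Setting ∂π_M/∂q_M = 0: 151 - 8q_M - 4(q_K + q_Z) = 0.
Adding the 3 first-order conditions: 513 − 16Q = 0, so Q = 513/16.
Back-substituting: q_K = (178 − 513/4)/4 = 199/16, q_Z = (184 − 513/4)/4 = 223/16, q_M = (151 − 513/4)/4 = 91/16.
Total output Q = 199/16 + 223/16 + 91/16 = 513/16.

32.06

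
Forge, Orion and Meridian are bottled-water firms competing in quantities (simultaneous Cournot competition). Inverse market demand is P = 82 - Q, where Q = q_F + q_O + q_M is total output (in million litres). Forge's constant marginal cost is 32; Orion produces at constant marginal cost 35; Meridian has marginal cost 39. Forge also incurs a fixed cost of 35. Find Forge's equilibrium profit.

190

Forge's profit: π_F = (82 - Q)q_F - (32q_F). Setting ∂π_F/∂q_F = 0: 50 - 2q_F - (q_O + q_M) = 0.
Orion's profit: π_O = (82 - Q)q_O - (35q_O). Setting ∂π_O/∂q_O = 0: 47 - 2q_O - (q_F + q_M) = 0.
Meridian's first-order condition: 43 - 2q_M - (q_F + q_O) = 0.
Adding the 3 conditions: 140 − 2Q − 2Q = 0, i.e. Q = 35.
Back-substituting: q_F = (50 − 35) = 15, q_O = (47 − 35) = 12, q_M = (43 − 35) = 8.
Price P = 82 - 35 = 47.
Forge's profit: (47 - 32)·15 - 35 = 190.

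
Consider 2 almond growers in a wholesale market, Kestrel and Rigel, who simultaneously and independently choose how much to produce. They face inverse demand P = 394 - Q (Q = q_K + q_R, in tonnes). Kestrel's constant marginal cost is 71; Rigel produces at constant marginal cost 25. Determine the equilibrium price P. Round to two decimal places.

Kestrel's profit: π_K = (394 - Q)q_K - (71q_K). Setting ∂π_K/∂q_K = 0: 323 - 2q_K - (q_R) = 0.
Rigel's first-order condition: 369 - 2q_R - (q_K) = 0.
Rearranging gives the reaction functions q_K = (323 - q_R)/2 and q_R = (369 - q_K)/2.
Solving the pair: q_K = 277/3, q_R = 415/3.
Total output Q = 692/3, so price P = 394 - 692/3 = 490/3.

163.33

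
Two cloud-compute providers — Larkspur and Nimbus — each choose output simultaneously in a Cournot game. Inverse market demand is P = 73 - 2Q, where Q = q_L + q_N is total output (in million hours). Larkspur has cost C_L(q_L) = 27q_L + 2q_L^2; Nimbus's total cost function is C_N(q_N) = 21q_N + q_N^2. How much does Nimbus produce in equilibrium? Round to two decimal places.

7.36

Larkspur's profit: π_L = (73 - 2Q)q_L - (27q_L + 2q_L²). Setting ∂π_L/∂q_L = 0: 46 - 8q_L - 2(q_N) = 0.
Nimbus's profit: π_N = (73 - 2Q)q_N - (21q_N + q_N²). Setting ∂π_N/∂q_N = 0: 52 - 6q_N - 2(q_L) = 0.
Best responses: q_L = (46 - 2q_N)/8, q_N = (52 - 2q_L)/6.
Substituting one into the other gives q_L = 43/11 and q_N = 81/11.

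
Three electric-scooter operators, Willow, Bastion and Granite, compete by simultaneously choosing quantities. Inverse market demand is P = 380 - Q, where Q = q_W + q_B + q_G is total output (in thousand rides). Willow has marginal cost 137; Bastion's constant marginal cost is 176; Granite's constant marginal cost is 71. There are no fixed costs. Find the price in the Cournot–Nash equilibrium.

Willow's profit: π_W = (380 - Q)q_W - (137q_W). Setting ∂π_W/∂q_W = 0: 243 - 2q_W - (q_B + q_G) = 0.
Bastion's profit: π_B = (380 - Q)q_B - (176q_B). Setting ∂π_B/∂q_B = 0: 204 - 2q_B - (q_W + q_G) = 0.
Granite's profit: π_G = (380 - Q)q_G - (71q_G). Setting ∂π_G/∂q_G = 0: 309 - 2q_G - (q_W + q_B) = 0.
Adding the 3 conditions: 756 − 2Q − 2Q = 0, i.e. Q = 189.
Back-substituting: q_W = (243 − 189) = 54, q_B = (204 − 189) = 15, q_G = (309 − 189) = 120.
Total output Q = 189, so price P = 380 - 189 = 191.

191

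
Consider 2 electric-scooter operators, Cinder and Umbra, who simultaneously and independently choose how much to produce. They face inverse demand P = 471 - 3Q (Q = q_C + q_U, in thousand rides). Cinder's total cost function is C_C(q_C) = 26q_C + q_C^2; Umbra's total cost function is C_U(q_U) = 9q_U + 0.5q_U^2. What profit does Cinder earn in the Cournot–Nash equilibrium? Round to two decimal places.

Cinder's profit: π_C = (471 - 3Q)q_C - (26q_C + q_C²). Setting ∂π_C/∂q_C = 0: 445 - 8q_C - 3(q_U) = 0.
Umbra's profit: π_U = (471 - 3Q)q_U - (9q_U + (1/2)q_U²). Setting ∂π_U/∂q_U = 0: 462 - 7q_U - 3(q_C) = 0.
Best responses: q_C = (445 - 3q_U)/8, q_U = (462 - 3q_C)/7.
Substituting one into the other gives q_C = 1729/47 and q_U = 50.2340.
Price P = 471 - 3·87.0213 = 209.9362.
Cinder's profit: 209.9362·(1729/47) - 26·(1729/47) - (1729/47)² = 5413.2024.

5413.20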